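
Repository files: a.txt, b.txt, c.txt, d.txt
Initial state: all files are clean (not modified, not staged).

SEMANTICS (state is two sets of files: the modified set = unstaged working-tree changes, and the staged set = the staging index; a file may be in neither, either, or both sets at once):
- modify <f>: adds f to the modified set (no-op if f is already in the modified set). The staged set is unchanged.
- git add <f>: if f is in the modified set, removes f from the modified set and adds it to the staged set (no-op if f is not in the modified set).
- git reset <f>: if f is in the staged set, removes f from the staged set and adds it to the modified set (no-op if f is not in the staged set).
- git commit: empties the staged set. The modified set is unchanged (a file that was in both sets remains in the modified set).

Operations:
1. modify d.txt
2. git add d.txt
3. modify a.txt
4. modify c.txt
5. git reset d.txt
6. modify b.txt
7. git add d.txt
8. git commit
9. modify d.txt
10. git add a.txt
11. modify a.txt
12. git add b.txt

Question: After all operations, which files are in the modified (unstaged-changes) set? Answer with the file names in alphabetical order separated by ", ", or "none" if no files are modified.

After op 1 (modify d.txt): modified={d.txt} staged={none}
After op 2 (git add d.txt): modified={none} staged={d.txt}
After op 3 (modify a.txt): modified={a.txt} staged={d.txt}
After op 4 (modify c.txt): modified={a.txt, c.txt} staged={d.txt}
After op 5 (git reset d.txt): modified={a.txt, c.txt, d.txt} staged={none}
After op 6 (modify b.txt): modified={a.txt, b.txt, c.txt, d.txt} staged={none}
After op 7 (git add d.txt): modified={a.txt, b.txt, c.txt} staged={d.txt}
After op 8 (git commit): modified={a.txt, b.txt, c.txt} staged={none}
After op 9 (modify d.txt): modified={a.txt, b.txt, c.txt, d.txt} staged={none}
After op 10 (git add a.txt): modified={b.txt, c.txt, d.txt} staged={a.txt}
After op 11 (modify a.txt): modified={a.txt, b.txt, c.txt, d.txt} staged={a.txt}
After op 12 (git add b.txt): modified={a.txt, c.txt, d.txt} staged={a.txt, b.txt}

Answer: a.txt, c.txt, d.txt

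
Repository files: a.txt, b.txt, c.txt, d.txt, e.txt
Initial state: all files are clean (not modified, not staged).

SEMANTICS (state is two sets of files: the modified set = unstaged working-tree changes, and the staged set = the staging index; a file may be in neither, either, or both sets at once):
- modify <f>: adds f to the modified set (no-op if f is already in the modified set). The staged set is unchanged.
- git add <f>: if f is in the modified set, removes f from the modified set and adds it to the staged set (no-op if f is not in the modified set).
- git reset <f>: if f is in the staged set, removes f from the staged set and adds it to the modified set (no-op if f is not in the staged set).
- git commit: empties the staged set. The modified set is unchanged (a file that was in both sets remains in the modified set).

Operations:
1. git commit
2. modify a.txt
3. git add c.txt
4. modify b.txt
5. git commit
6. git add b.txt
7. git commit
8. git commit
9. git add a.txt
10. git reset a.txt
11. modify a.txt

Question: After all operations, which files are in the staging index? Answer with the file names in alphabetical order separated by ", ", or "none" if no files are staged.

After op 1 (git commit): modified={none} staged={none}
After op 2 (modify a.txt): modified={a.txt} staged={none}
After op 3 (git add c.txt): modified={a.txt} staged={none}
After op 4 (modify b.txt): modified={a.txt, b.txt} staged={none}
After op 5 (git commit): modified={a.txt, b.txt} staged={none}
After op 6 (git add b.txt): modified={a.txt} staged={b.txt}
After op 7 (git commit): modified={a.txt} staged={none}
After op 8 (git commit): modified={a.txt} staged={none}
After op 9 (git add a.txt): modified={none} staged={a.txt}
After op 10 (git reset a.txt): modified={a.txt} staged={none}
After op 11 (modify a.txt): modified={a.txt} staged={none}

Answer: none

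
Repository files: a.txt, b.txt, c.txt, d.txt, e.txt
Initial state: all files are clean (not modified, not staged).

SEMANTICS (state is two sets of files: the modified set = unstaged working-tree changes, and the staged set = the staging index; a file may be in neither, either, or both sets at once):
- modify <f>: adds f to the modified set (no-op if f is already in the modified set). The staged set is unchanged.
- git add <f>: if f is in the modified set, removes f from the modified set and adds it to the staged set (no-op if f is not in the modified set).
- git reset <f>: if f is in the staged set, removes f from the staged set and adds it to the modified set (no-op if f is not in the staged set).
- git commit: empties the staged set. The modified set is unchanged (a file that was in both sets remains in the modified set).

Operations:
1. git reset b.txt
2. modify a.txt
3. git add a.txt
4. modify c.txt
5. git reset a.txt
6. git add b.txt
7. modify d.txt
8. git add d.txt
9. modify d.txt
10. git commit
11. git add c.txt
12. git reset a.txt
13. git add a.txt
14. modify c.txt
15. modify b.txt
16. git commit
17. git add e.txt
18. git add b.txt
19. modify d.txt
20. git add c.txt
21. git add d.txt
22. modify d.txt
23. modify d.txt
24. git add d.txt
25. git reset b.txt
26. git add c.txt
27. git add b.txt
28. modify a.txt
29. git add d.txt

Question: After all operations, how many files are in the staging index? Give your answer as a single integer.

After op 1 (git reset b.txt): modified={none} staged={none}
After op 2 (modify a.txt): modified={a.txt} staged={none}
After op 3 (git add a.txt): modified={none} staged={a.txt}
After op 4 (modify c.txt): modified={c.txt} staged={a.txt}
After op 5 (git reset a.txt): modified={a.txt, c.txt} staged={none}
After op 6 (git add b.txt): modified={a.txt, c.txt} staged={none}
After op 7 (modify d.txt): modified={a.txt, c.txt, d.txt} staged={none}
After op 8 (git add d.txt): modified={a.txt, c.txt} staged={d.txt}
After op 9 (modify d.txt): modified={a.txt, c.txt, d.txt} staged={d.txt}
After op 10 (git commit): modified={a.txt, c.txt, d.txt} staged={none}
After op 11 (git add c.txt): modified={a.txt, d.txt} staged={c.txt}
After op 12 (git reset a.txt): modified={a.txt, d.txt} staged={c.txt}
After op 13 (git add a.txt): modified={d.txt} staged={a.txt, c.txt}
After op 14 (modify c.txt): modified={c.txt, d.txt} staged={a.txt, c.txt}
After op 15 (modify b.txt): modified={b.txt, c.txt, d.txt} staged={a.txt, c.txt}
After op 16 (git commit): modified={b.txt, c.txt, d.txt} staged={none}
After op 17 (git add e.txt): modified={b.txt, c.txt, d.txt} staged={none}
After op 18 (git add b.txt): modified={c.txt, d.txt} staged={b.txt}
After op 19 (modify d.txt): modified={c.txt, d.txt} staged={b.txt}
After op 20 (git add c.txt): modified={d.txt} staged={b.txt, c.txt}
After op 21 (git add d.txt): modified={none} staged={b.txt, c.txt, d.txt}
After op 22 (modify d.txt): modified={d.txt} staged={b.txt, c.txt, d.txt}
After op 23 (modify d.txt): modified={d.txt} staged={b.txt, c.txt, d.txt}
After op 24 (git add d.txt): modified={none} staged={b.txt, c.txt, d.txt}
After op 25 (git reset b.txt): modified={b.txt} staged={c.txt, d.txt}
After op 26 (git add c.txt): modified={b.txt} staged={c.txt, d.txt}
After op 27 (git add b.txt): modified={none} staged={b.txt, c.txt, d.txt}
After op 28 (modify a.txt): modified={a.txt} staged={b.txt, c.txt, d.txt}
After op 29 (git add d.txt): modified={a.txt} staged={b.txt, c.txt, d.txt}
Final staged set: {b.txt, c.txt, d.txt} -> count=3

Answer: 3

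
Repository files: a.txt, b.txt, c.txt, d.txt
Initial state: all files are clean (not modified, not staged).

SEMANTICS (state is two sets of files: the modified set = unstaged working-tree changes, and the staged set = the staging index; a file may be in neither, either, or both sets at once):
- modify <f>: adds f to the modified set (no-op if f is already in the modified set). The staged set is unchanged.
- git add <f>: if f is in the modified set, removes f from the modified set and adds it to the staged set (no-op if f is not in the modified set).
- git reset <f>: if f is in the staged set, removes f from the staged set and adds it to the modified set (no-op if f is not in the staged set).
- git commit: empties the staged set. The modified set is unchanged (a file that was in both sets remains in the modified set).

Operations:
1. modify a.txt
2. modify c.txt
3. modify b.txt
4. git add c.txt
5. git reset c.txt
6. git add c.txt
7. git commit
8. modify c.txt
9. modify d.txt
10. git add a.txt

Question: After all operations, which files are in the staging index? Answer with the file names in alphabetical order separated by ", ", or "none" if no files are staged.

After op 1 (modify a.txt): modified={a.txt} staged={none}
After op 2 (modify c.txt): modified={a.txt, c.txt} staged={none}
After op 3 (modify b.txt): modified={a.txt, b.txt, c.txt} staged={none}
After op 4 (git add c.txt): modified={a.txt, b.txt} staged={c.txt}
After op 5 (git reset c.txt): modified={a.txt, b.txt, c.txt} staged={none}
After op 6 (git add c.txt): modified={a.txt, b.txt} staged={c.txt}
After op 7 (git commit): modified={a.txt, b.txt} staged={none}
After op 8 (modify c.txt): modified={a.txt, b.txt, c.txt} staged={none}
After op 9 (modify d.txt): modified={a.txt, b.txt, c.txt, d.txt} staged={none}
After op 10 (git add a.txt): modified={b.txt, c.txt, d.txt} staged={a.txt}

Answer: a.txt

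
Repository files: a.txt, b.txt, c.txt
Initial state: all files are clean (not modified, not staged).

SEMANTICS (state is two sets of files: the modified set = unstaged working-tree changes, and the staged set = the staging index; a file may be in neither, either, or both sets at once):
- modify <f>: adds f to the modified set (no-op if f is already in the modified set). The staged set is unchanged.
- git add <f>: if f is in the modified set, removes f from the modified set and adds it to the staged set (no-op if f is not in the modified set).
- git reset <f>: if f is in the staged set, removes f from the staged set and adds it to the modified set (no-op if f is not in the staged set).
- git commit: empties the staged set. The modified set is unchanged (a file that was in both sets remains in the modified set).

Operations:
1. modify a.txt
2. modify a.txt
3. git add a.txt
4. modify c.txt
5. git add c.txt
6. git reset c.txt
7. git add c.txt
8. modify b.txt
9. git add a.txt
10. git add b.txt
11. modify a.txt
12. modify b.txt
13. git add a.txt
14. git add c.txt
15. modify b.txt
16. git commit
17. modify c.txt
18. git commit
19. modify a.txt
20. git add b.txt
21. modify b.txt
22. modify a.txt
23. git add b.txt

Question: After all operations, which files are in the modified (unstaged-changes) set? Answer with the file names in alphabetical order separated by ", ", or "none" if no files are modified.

Answer: a.txt, c.txt

Derivation:
After op 1 (modify a.txt): modified={a.txt} staged={none}
After op 2 (modify a.txt): modified={a.txt} staged={none}
After op 3 (git add a.txt): modified={none} staged={a.txt}
After op 4 (modify c.txt): modified={c.txt} staged={a.txt}
After op 5 (git add c.txt): modified={none} staged={a.txt, c.txt}
After op 6 (git reset c.txt): modified={c.txt} staged={a.txt}
After op 7 (git add c.txt): modified={none} staged={a.txt, c.txt}
After op 8 (modify b.txt): modified={b.txt} staged={a.txt, c.txt}
After op 9 (git add a.txt): modified={b.txt} staged={a.txt, c.txt}
After op 10 (git add b.txt): modified={none} staged={a.txt, b.txt, c.txt}
After op 11 (modify a.txt): modified={a.txt} staged={a.txt, b.txt, c.txt}
After op 12 (modify b.txt): modified={a.txt, b.txt} staged={a.txt, b.txt, c.txt}
After op 13 (git add a.txt): modified={b.txt} staged={a.txt, b.txt, c.txt}
After op 14 (git add c.txt): modified={b.txt} staged={a.txt, b.txt, c.txt}
After op 15 (modify b.txt): modified={b.txt} staged={a.txt, b.txt, c.txt}
After op 16 (git commit): modified={b.txt} staged={none}
After op 17 (modify c.txt): modified={b.txt, c.txt} staged={none}
After op 18 (git commit): modified={b.txt, c.txt} staged={none}
After op 19 (modify a.txt): modified={a.txt, b.txt, c.txt} staged={none}
After op 20 (git add b.txt): modified={a.txt, c.txt} staged={b.txt}
After op 21 (modify b.txt): modified={a.txt, b.txt, c.txt} staged={b.txt}
After op 22 (modify a.txt): modified={a.txt, b.txt, c.txt} staged={b.txt}
After op 23 (git add b.txt): modified={a.txt, c.txt} staged={b.txt}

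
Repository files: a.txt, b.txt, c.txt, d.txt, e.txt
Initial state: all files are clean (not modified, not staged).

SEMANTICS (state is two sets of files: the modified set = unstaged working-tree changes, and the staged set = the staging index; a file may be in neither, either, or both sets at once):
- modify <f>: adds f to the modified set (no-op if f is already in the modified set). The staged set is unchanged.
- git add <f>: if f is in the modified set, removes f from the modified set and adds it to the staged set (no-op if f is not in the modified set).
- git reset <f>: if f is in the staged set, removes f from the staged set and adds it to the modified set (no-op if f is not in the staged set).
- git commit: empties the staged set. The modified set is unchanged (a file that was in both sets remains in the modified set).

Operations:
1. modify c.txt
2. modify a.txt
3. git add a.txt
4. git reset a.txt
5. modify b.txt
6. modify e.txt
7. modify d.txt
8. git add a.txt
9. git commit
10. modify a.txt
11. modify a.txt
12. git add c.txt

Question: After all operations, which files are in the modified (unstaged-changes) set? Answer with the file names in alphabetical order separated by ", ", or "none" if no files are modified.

After op 1 (modify c.txt): modified={c.txt} staged={none}
After op 2 (modify a.txt): modified={a.txt, c.txt} staged={none}
After op 3 (git add a.txt): modified={c.txt} staged={a.txt}
After op 4 (git reset a.txt): modified={a.txt, c.txt} staged={none}
After op 5 (modify b.txt): modified={a.txt, b.txt, c.txt} staged={none}
After op 6 (modify e.txt): modified={a.txt, b.txt, c.txt, e.txt} staged={none}
After op 7 (modify d.txt): modified={a.txt, b.txt, c.txt, d.txt, e.txt} staged={none}
After op 8 (git add a.txt): modified={b.txt, c.txt, d.txt, e.txt} staged={a.txt}
After op 9 (git commit): modified={b.txt, c.txt, d.txt, e.txt} staged={none}
After op 10 (modify a.txt): modified={a.txt, b.txt, c.txt, d.txt, e.txt} staged={none}
After op 11 (modify a.txt): modified={a.txt, b.txt, c.txt, d.txt, e.txt} staged={none}
After op 12 (git add c.txt): modified={a.txt, b.txt, d.txt, e.txt} staged={c.txt}

Answer: a.txt, b.txt, d.txt, e.txt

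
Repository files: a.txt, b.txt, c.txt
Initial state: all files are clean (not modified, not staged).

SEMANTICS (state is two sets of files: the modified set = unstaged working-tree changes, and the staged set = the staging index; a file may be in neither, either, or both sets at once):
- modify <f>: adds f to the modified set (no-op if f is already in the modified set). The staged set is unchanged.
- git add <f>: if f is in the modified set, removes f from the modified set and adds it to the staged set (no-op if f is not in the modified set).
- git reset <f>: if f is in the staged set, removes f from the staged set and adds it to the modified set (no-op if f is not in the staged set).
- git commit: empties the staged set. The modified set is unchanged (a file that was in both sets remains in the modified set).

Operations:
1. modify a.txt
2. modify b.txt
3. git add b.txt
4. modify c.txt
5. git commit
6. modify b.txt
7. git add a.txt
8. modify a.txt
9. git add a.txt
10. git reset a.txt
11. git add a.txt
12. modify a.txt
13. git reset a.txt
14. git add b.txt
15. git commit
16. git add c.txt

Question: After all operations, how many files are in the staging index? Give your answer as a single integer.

Answer: 1

Derivation:
After op 1 (modify a.txt): modified={a.txt} staged={none}
After op 2 (modify b.txt): modified={a.txt, b.txt} staged={none}
After op 3 (git add b.txt): modified={a.txt} staged={b.txt}
After op 4 (modify c.txt): modified={a.txt, c.txt} staged={b.txt}
After op 5 (git commit): modified={a.txt, c.txt} staged={none}
After op 6 (modify b.txt): modified={a.txt, b.txt, c.txt} staged={none}
After op 7 (git add a.txt): modified={b.txt, c.txt} staged={a.txt}
After op 8 (modify a.txt): modified={a.txt, b.txt, c.txt} staged={a.txt}
After op 9 (git add a.txt): modified={b.txt, c.txt} staged={a.txt}
After op 10 (git reset a.txt): modified={a.txt, b.txt, c.txt} staged={none}
After op 11 (git add a.txt): modified={b.txt, c.txt} staged={a.txt}
After op 12 (modify a.txt): modified={a.txt, b.txt, c.txt} staged={a.txt}
After op 13 (git reset a.txt): modified={a.txt, b.txt, c.txt} staged={none}
After op 14 (git add b.txt): modified={a.txt, c.txt} staged={b.txt}
After op 15 (git commit): modified={a.txt, c.txt} staged={none}
After op 16 (git add c.txt): modified={a.txt} staged={c.txt}
Final staged set: {c.txt} -> count=1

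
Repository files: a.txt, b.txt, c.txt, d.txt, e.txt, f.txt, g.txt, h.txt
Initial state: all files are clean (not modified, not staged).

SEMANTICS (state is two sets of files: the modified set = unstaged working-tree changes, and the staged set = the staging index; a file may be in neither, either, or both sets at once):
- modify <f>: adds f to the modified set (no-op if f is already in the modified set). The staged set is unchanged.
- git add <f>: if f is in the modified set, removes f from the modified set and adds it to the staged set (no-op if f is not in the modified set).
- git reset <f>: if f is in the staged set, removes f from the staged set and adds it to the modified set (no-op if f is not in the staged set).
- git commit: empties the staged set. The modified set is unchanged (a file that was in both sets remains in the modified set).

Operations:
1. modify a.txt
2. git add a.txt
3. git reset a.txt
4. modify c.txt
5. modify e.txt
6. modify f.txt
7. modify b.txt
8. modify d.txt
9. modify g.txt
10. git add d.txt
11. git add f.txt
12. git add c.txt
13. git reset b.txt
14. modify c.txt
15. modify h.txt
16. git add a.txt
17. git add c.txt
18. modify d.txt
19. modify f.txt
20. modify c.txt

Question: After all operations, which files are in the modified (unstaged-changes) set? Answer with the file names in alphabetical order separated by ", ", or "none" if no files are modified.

Answer: b.txt, c.txt, d.txt, e.txt, f.txt, g.txt, h.txt

Derivation:
After op 1 (modify a.txt): modified={a.txt} staged={none}
After op 2 (git add a.txt): modified={none} staged={a.txt}
After op 3 (git reset a.txt): modified={a.txt} staged={none}
After op 4 (modify c.txt): modified={a.txt, c.txt} staged={none}
After op 5 (modify e.txt): modified={a.txt, c.txt, e.txt} staged={none}
After op 6 (modify f.txt): modified={a.txt, c.txt, e.txt, f.txt} staged={none}
After op 7 (modify b.txt): modified={a.txt, b.txt, c.txt, e.txt, f.txt} staged={none}
After op 8 (modify d.txt): modified={a.txt, b.txt, c.txt, d.txt, e.txt, f.txt} staged={none}
After op 9 (modify g.txt): modified={a.txt, b.txt, c.txt, d.txt, e.txt, f.txt, g.txt} staged={none}
After op 10 (git add d.txt): modified={a.txt, b.txt, c.txt, e.txt, f.txt, g.txt} staged={d.txt}
After op 11 (git add f.txt): modified={a.txt, b.txt, c.txt, e.txt, g.txt} staged={d.txt, f.txt}
After op 12 (git add c.txt): modified={a.txt, b.txt, e.txt, g.txt} staged={c.txt, d.txt, f.txt}
After op 13 (git reset b.txt): modified={a.txt, b.txt, e.txt, g.txt} staged={c.txt, d.txt, f.txt}
After op 14 (modify c.txt): modified={a.txt, b.txt, c.txt, e.txt, g.txt} staged={c.txt, d.txt, f.txt}
After op 15 (modify h.txt): modified={a.txt, b.txt, c.txt, e.txt, g.txt, h.txt} staged={c.txt, d.txt, f.txt}
After op 16 (git add a.txt): modified={b.txt, c.txt, e.txt, g.txt, h.txt} staged={a.txt, c.txt, d.txt, f.txt}
After op 17 (git add c.txt): modified={b.txt, e.txt, g.txt, h.txt} staged={a.txt, c.txt, d.txt, f.txt}
After op 18 (modify d.txt): modified={b.txt, d.txt, e.txt, g.txt, h.txt} staged={a.txt, c.txt, d.txt, f.txt}
After op 19 (modify f.txt): modified={b.txt, d.txt, e.txt, f.txt, g.txt, h.txt} staged={a.txt, c.txt, d.txt, f.txt}
After op 20 (modify c.txt): modified={b.txt, c.txt, d.txt, e.txt, f.txt, g.txt, h.txt} staged={a.txt, c.txt, d.txt, f.txt}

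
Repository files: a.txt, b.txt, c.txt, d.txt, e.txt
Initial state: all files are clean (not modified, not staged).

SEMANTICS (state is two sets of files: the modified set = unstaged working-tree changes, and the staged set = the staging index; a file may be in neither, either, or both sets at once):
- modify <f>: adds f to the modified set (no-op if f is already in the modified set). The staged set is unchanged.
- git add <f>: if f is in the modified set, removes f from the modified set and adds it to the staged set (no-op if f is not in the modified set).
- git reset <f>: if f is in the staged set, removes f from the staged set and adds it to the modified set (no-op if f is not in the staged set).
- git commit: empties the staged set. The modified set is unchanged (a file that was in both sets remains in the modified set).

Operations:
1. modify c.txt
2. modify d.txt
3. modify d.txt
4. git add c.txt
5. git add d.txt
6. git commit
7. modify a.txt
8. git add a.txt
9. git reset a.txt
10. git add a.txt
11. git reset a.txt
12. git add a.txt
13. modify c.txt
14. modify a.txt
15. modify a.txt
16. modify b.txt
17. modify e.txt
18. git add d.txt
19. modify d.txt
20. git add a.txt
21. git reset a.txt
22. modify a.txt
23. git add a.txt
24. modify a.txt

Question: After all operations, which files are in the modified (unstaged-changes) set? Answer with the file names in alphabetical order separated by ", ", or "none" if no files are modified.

Answer: a.txt, b.txt, c.txt, d.txt, e.txt

Derivation:
After op 1 (modify c.txt): modified={c.txt} staged={none}
After op 2 (modify d.txt): modified={c.txt, d.txt} staged={none}
After op 3 (modify d.txt): modified={c.txt, d.txt} staged={none}
After op 4 (git add c.txt): modified={d.txt} staged={c.txt}
After op 5 (git add d.txt): modified={none} staged={c.txt, d.txt}
After op 6 (git commit): modified={none} staged={none}
After op 7 (modify a.txt): modified={a.txt} staged={none}
After op 8 (git add a.txt): modified={none} staged={a.txt}
After op 9 (git reset a.txt): modified={a.txt} staged={none}
After op 10 (git add a.txt): modified={none} staged={a.txt}
After op 11 (git reset a.txt): modified={a.txt} staged={none}
After op 12 (git add a.txt): modified={none} staged={a.txt}
After op 13 (modify c.txt): modified={c.txt} staged={a.txt}
After op 14 (modify a.txt): modified={a.txt, c.txt} staged={a.txt}
After op 15 (modify a.txt): modified={a.txt, c.txt} staged={a.txt}
After op 16 (modify b.txt): modified={a.txt, b.txt, c.txt} staged={a.txt}
After op 17 (modify e.txt): modified={a.txt, b.txt, c.txt, e.txt} staged={a.txt}
After op 18 (git add d.txt): modified={a.txt, b.txt, c.txt, e.txt} staged={a.txt}
After op 19 (modify d.txt): modified={a.txt, b.txt, c.txt, d.txt, e.txt} staged={a.txt}
After op 20 (git add a.txt): modified={b.txt, c.txt, d.txt, e.txt} staged={a.txt}
After op 21 (git reset a.txt): modified={a.txt, b.txt, c.txt, d.txt, e.txt} staged={none}
After op 22 (modify a.txt): modified={a.txt, b.txt, c.txt, d.txt, e.txt} staged={none}
After op 23 (git add a.txt): modified={b.txt, c.txt, d.txt, e.txt} staged={a.txt}
After op 24 (modify a.txt): modified={a.txt, b.txt, c.txt, d.txt, e.txt} staged={a.txt}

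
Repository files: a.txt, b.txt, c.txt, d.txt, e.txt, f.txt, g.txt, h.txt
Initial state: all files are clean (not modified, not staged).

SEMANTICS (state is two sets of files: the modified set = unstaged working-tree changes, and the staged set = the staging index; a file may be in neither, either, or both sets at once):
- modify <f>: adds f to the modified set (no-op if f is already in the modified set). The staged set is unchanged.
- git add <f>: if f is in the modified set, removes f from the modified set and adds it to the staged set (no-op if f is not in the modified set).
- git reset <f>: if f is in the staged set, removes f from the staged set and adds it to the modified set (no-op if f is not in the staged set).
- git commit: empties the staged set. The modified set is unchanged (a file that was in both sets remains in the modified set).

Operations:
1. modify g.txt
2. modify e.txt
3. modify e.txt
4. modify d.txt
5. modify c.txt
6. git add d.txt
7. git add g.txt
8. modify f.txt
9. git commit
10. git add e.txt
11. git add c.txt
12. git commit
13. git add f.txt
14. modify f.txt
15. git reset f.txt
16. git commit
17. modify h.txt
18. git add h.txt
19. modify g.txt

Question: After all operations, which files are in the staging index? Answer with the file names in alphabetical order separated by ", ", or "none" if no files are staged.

Answer: h.txt

Derivation:
After op 1 (modify g.txt): modified={g.txt} staged={none}
After op 2 (modify e.txt): modified={e.txt, g.txt} staged={none}
After op 3 (modify e.txt): modified={e.txt, g.txt} staged={none}
After op 4 (modify d.txt): modified={d.txt, e.txt, g.txt} staged={none}
After op 5 (modify c.txt): modified={c.txt, d.txt, e.txt, g.txt} staged={none}
After op 6 (git add d.txt): modified={c.txt, e.txt, g.txt} staged={d.txt}
After op 7 (git add g.txt): modified={c.txt, e.txt} staged={d.txt, g.txt}
After op 8 (modify f.txt): modified={c.txt, e.txt, f.txt} staged={d.txt, g.txt}
After op 9 (git commit): modified={c.txt, e.txt, f.txt} staged={none}
After op 10 (git add e.txt): modified={c.txt, f.txt} staged={e.txt}
After op 11 (git add c.txt): modified={f.txt} staged={c.txt, e.txt}
After op 12 (git commit): modified={f.txt} staged={none}
After op 13 (git add f.txt): modified={none} staged={f.txt}
After op 14 (modify f.txt): modified={f.txt} staged={f.txt}
After op 15 (git reset f.txt): modified={f.txt} staged={none}
After op 16 (git commit): modified={f.txt} staged={none}
After op 17 (modify h.txt): modified={f.txt, h.txt} staged={none}
After op 18 (git add h.txt): modified={f.txt} staged={h.txt}
After op 19 (modify g.txt): modified={f.txt, g.txt} staged={h.txt}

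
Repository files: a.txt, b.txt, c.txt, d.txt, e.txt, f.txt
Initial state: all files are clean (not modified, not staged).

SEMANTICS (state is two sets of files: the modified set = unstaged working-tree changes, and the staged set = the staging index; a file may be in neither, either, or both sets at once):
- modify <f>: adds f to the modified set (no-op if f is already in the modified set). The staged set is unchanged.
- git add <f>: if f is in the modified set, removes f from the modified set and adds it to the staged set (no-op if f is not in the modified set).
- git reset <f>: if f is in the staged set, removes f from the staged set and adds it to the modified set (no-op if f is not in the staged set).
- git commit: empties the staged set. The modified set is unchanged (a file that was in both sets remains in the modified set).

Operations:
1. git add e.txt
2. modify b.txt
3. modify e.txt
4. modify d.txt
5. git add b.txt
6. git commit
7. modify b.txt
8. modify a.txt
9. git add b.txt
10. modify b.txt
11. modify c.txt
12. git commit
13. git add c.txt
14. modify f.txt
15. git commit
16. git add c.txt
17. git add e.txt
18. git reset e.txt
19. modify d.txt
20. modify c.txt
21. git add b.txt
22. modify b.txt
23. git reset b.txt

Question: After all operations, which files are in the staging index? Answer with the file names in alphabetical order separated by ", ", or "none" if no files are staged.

Answer: none

Derivation:
After op 1 (git add e.txt): modified={none} staged={none}
After op 2 (modify b.txt): modified={b.txt} staged={none}
After op 3 (modify e.txt): modified={b.txt, e.txt} staged={none}
After op 4 (modify d.txt): modified={b.txt, d.txt, e.txt} staged={none}
After op 5 (git add b.txt): modified={d.txt, e.txt} staged={b.txt}
After op 6 (git commit): modified={d.txt, e.txt} staged={none}
After op 7 (modify b.txt): modified={b.txt, d.txt, e.txt} staged={none}
After op 8 (modify a.txt): modified={a.txt, b.txt, d.txt, e.txt} staged={none}
After op 9 (git add b.txt): modified={a.txt, d.txt, e.txt} staged={b.txt}
After op 10 (modify b.txt): modified={a.txt, b.txt, d.txt, e.txt} staged={b.txt}
After op 11 (modify c.txt): modified={a.txt, b.txt, c.txt, d.txt, e.txt} staged={b.txt}
After op 12 (git commit): modified={a.txt, b.txt, c.txt, d.txt, e.txt} staged={none}
After op 13 (git add c.txt): modified={a.txt, b.txt, d.txt, e.txt} staged={c.txt}
After op 14 (modify f.txt): modified={a.txt, b.txt, d.txt, e.txt, f.txt} staged={c.txt}
After op 15 (git commit): modified={a.txt, b.txt, d.txt, e.txt, f.txt} staged={none}
After op 16 (git add c.txt): modified={a.txt, b.txt, d.txt, e.txt, f.txt} staged={none}
After op 17 (git add e.txt): modified={a.txt, b.txt, d.txt, f.txt} staged={e.txt}
After op 18 (git reset e.txt): modified={a.txt, b.txt, d.txt, e.txt, f.txt} staged={none}
After op 19 (modify d.txt): modified={a.txt, b.txt, d.txt, e.txt, f.txt} staged={none}
After op 20 (modify c.txt): modified={a.txt, b.txt, c.txt, d.txt, e.txt, f.txt} staged={none}
After op 21 (git add b.txt): modified={a.txt, c.txt, d.txt, e.txt, f.txt} staged={b.txt}
After op 22 (modify b.txt): modified={a.txt, b.txt, c.txt, d.txt, e.txt, f.txt} staged={b.txt}
After op 23 (git reset b.txt): modified={a.txt, b.txt, c.txt, d.txt, e.txt, f.txt} staged={none}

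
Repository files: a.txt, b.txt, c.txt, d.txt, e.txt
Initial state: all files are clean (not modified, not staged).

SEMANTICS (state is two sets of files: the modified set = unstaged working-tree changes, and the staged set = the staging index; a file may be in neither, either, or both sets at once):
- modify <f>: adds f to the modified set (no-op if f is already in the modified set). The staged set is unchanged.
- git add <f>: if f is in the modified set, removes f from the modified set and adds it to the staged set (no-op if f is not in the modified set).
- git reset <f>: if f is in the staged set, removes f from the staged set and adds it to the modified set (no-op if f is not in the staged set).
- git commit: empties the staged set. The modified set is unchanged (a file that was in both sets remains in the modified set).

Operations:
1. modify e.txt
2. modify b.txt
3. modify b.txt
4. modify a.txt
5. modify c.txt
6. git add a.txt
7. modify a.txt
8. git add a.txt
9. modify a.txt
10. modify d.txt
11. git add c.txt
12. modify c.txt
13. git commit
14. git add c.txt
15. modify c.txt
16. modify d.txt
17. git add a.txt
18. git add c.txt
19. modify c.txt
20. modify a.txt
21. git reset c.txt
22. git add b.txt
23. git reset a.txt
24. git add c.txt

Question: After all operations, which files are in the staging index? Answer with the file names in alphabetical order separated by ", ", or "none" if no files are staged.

Answer: b.txt, c.txt

Derivation:
After op 1 (modify e.txt): modified={e.txt} staged={none}
After op 2 (modify b.txt): modified={b.txt, e.txt} staged={none}
After op 3 (modify b.txt): modified={b.txt, e.txt} staged={none}
After op 4 (modify a.txt): modified={a.txt, b.txt, e.txt} staged={none}
After op 5 (modify c.txt): modified={a.txt, b.txt, c.txt, e.txt} staged={none}
After op 6 (git add a.txt): modified={b.txt, c.txt, e.txt} staged={a.txt}
After op 7 (modify a.txt): modified={a.txt, b.txt, c.txt, e.txt} staged={a.txt}
After op 8 (git add a.txt): modified={b.txt, c.txt, e.txt} staged={a.txt}
After op 9 (modify a.txt): modified={a.txt, b.txt, c.txt, e.txt} staged={a.txt}
After op 10 (modify d.txt): modified={a.txt, b.txt, c.txt, d.txt, e.txt} staged={a.txt}
After op 11 (git add c.txt): modified={a.txt, b.txt, d.txt, e.txt} staged={a.txt, c.txt}
After op 12 (modify c.txt): modified={a.txt, b.txt, c.txt, d.txt, e.txt} staged={a.txt, c.txt}
After op 13 (git commit): modified={a.txt, b.txt, c.txt, d.txt, e.txt} staged={none}
After op 14 (git add c.txt): modified={a.txt, b.txt, d.txt, e.txt} staged={c.txt}
After op 15 (modify c.txt): modified={a.txt, b.txt, c.txt, d.txt, e.txt} staged={c.txt}
After op 16 (modify d.txt): modified={a.txt, b.txt, c.txt, d.txt, e.txt} staged={c.txt}
After op 17 (git add a.txt): modified={b.txt, c.txt, d.txt, e.txt} staged={a.txt, c.txt}
After op 18 (git add c.txt): modified={b.txt, d.txt, e.txt} staged={a.txt, c.txt}
After op 19 (modify c.txt): modified={b.txt, c.txt, d.txt, e.txt} staged={a.txt, c.txt}
After op 20 (modify a.txt): modified={a.txt, b.txt, c.txt, d.txt, e.txt} staged={a.txt, c.txt}
After op 21 (git reset c.txt): modified={a.txt, b.txt, c.txt, d.txt, e.txt} staged={a.txt}
After op 22 (git add b.txt): modified={a.txt, c.txt, d.txt, e.txt} staged={a.txt, b.txt}
After op 23 (git reset a.txt): modified={a.txt, c.txt, d.txt, e.txt} staged={b.txt}
After op 24 (git add c.txt): modified={a.txt, d.txt, e.txt} staged={b.txt, c.txt}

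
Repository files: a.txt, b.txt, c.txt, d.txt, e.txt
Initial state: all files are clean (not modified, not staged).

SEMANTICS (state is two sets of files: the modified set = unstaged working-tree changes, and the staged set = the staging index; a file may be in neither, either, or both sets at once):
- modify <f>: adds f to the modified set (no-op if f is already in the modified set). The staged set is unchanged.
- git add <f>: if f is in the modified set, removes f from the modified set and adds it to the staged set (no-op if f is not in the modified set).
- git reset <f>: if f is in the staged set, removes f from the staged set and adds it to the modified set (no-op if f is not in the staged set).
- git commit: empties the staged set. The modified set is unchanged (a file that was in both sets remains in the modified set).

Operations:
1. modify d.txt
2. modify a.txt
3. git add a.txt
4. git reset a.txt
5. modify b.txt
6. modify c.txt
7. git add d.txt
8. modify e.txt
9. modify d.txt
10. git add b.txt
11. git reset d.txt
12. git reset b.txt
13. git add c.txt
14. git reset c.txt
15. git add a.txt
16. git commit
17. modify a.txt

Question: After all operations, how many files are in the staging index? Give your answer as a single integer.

Answer: 0

Derivation:
After op 1 (modify d.txt): modified={d.txt} staged={none}
After op 2 (modify a.txt): modified={a.txt, d.txt} staged={none}
After op 3 (git add a.txt): modified={d.txt} staged={a.txt}
After op 4 (git reset a.txt): modified={a.txt, d.txt} staged={none}
After op 5 (modify b.txt): modified={a.txt, b.txt, d.txt} staged={none}
After op 6 (modify c.txt): modified={a.txt, b.txt, c.txt, d.txt} staged={none}
After op 7 (git add d.txt): modified={a.txt, b.txt, c.txt} staged={d.txt}
After op 8 (modify e.txt): modified={a.txt, b.txt, c.txt, e.txt} staged={d.txt}
After op 9 (modify d.txt): modified={a.txt, b.txt, c.txt, d.txt, e.txt} staged={d.txt}
After op 10 (git add b.txt): modified={a.txt, c.txt, d.txt, e.txt} staged={b.txt, d.txt}
After op 11 (git reset d.txt): modified={a.txt, c.txt, d.txt, e.txt} staged={b.txt}
After op 12 (git reset b.txt): modified={a.txt, b.txt, c.txt, d.txt, e.txt} staged={none}
After op 13 (git add c.txt): modified={a.txt, b.txt, d.txt, e.txt} staged={c.txt}
After op 14 (git reset c.txt): modified={a.txt, b.txt, c.txt, d.txt, e.txt} staged={none}
After op 15 (git add a.txt): modified={b.txt, c.txt, d.txt, e.txt} staged={a.txt}
After op 16 (git commit): modified={b.txt, c.txt, d.txt, e.txt} staged={none}
After op 17 (modify a.txt): modified={a.txt, b.txt, c.txt, d.txt, e.txt} staged={none}
Final staged set: {none} -> count=0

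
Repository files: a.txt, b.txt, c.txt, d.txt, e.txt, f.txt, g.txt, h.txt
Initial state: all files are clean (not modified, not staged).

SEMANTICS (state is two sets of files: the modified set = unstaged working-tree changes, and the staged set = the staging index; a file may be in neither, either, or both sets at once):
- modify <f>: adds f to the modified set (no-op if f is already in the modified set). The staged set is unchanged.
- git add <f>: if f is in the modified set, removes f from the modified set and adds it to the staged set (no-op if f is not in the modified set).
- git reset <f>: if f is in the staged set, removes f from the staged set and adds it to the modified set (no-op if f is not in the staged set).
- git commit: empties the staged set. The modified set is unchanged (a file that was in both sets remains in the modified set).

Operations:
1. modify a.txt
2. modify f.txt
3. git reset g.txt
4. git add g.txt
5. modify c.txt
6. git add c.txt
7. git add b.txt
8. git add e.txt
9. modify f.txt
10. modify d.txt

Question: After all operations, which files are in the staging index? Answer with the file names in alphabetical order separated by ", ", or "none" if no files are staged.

Answer: c.txt

Derivation:
After op 1 (modify a.txt): modified={a.txt} staged={none}
After op 2 (modify f.txt): modified={a.txt, f.txt} staged={none}
After op 3 (git reset g.txt): modified={a.txt, f.txt} staged={none}
After op 4 (git add g.txt): modified={a.txt, f.txt} staged={none}
After op 5 (modify c.txt): modified={a.txt, c.txt, f.txt} staged={none}
After op 6 (git add c.txt): modified={a.txt, f.txt} staged={c.txt}
After op 7 (git add b.txt): modified={a.txt, f.txt} staged={c.txt}
After op 8 (git add e.txt): modified={a.txt, f.txt} staged={c.txt}
After op 9 (modify f.txt): modified={a.txt, f.txt} staged={c.txt}
After op 10 (modify d.txt): modified={a.txt, d.txt, f.txt} staged={c.txt}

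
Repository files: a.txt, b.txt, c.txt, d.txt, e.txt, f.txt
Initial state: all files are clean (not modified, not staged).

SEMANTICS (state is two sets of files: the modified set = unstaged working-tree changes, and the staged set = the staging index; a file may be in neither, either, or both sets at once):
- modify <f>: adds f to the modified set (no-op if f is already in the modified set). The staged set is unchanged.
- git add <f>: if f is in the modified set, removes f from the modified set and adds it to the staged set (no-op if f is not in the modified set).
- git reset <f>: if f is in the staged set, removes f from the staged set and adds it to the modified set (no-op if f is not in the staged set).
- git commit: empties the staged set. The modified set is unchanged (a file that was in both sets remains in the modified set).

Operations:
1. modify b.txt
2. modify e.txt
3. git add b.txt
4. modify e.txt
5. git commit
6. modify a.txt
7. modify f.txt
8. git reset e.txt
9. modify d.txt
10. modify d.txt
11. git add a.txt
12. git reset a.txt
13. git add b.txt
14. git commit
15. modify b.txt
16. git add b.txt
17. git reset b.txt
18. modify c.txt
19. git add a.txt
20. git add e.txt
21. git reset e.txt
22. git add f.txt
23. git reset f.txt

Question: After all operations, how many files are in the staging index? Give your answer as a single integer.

Answer: 1

Derivation:
After op 1 (modify b.txt): modified={b.txt} staged={none}
After op 2 (modify e.txt): modified={b.txt, e.txt} staged={none}
After op 3 (git add b.txt): modified={e.txt} staged={b.txt}
After op 4 (modify e.txt): modified={e.txt} staged={b.txt}
After op 5 (git commit): modified={e.txt} staged={none}
After op 6 (modify a.txt): modified={a.txt, e.txt} staged={none}
After op 7 (modify f.txt): modified={a.txt, e.txt, f.txt} staged={none}
After op 8 (git reset e.txt): modified={a.txt, e.txt, f.txt} staged={none}
After op 9 (modify d.txt): modified={a.txt, d.txt, e.txt, f.txt} staged={none}
After op 10 (modify d.txt): modified={a.txt, d.txt, e.txt, f.txt} staged={none}
After op 11 (git add a.txt): modified={d.txt, e.txt, f.txt} staged={a.txt}
After op 12 (git reset a.txt): modified={a.txt, d.txt, e.txt, f.txt} staged={none}
After op 13 (git add b.txt): modified={a.txt, d.txt, e.txt, f.txt} staged={none}
After op 14 (git commit): modified={a.txt, d.txt, e.txt, f.txt} staged={none}
After op 15 (modify b.txt): modified={a.txt, b.txt, d.txt, e.txt, f.txt} staged={none}
After op 16 (git add b.txt): modified={a.txt, d.txt, e.txt, f.txt} staged={b.txt}
After op 17 (git reset b.txt): modified={a.txt, b.txt, d.txt, e.txt, f.txt} staged={none}
After op 18 (modify c.txt): modified={a.txt, b.txt, c.txt, d.txt, e.txt, f.txt} staged={none}
After op 19 (git add a.txt): modified={b.txt, c.txt, d.txt, e.txt, f.txt} staged={a.txt}
After op 20 (git add e.txt): modified={b.txt, c.txt, d.txt, f.txt} staged={a.txt, e.txt}
After op 21 (git reset e.txt): modified={b.txt, c.txt, d.txt, e.txt, f.txt} staged={a.txt}
After op 22 (git add f.txt): modified={b.txt, c.txt, d.txt, e.txt} staged={a.txt, f.txt}
After op 23 (git reset f.txt): modified={b.txt, c.txt, d.txt, e.txt, f.txt} staged={a.txt}
Final staged set: {a.txt} -> count=1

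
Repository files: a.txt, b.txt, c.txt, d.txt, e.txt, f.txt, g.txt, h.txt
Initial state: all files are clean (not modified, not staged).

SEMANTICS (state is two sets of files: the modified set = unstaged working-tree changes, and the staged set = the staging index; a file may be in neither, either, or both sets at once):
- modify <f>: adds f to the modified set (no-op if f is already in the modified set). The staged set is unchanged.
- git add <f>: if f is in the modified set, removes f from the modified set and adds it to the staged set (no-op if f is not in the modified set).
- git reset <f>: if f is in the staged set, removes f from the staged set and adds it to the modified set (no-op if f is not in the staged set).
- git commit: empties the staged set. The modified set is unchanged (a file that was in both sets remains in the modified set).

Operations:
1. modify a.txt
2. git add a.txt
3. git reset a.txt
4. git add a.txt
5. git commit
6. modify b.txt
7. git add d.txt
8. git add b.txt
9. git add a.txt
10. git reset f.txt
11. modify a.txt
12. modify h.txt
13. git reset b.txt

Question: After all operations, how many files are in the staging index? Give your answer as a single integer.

Answer: 0

Derivation:
After op 1 (modify a.txt): modified={a.txt} staged={none}
After op 2 (git add a.txt): modified={none} staged={a.txt}
After op 3 (git reset a.txt): modified={a.txt} staged={none}
After op 4 (git add a.txt): modified={none} staged={a.txt}
After op 5 (git commit): modified={none} staged={none}
After op 6 (modify b.txt): modified={b.txt} staged={none}
After op 7 (git add d.txt): modified={b.txt} staged={none}
After op 8 (git add b.txt): modified={none} staged={b.txt}
After op 9 (git add a.txt): modified={none} staged={b.txt}
After op 10 (git reset f.txt): modified={none} staged={b.txt}
After op 11 (modify a.txt): modified={a.txt} staged={b.txt}
After op 12 (modify h.txt): modified={a.txt, h.txt} staged={b.txt}
After op 13 (git reset b.txt): modified={a.txt, b.txt, h.txt} staged={none}
Final staged set: {none} -> count=0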